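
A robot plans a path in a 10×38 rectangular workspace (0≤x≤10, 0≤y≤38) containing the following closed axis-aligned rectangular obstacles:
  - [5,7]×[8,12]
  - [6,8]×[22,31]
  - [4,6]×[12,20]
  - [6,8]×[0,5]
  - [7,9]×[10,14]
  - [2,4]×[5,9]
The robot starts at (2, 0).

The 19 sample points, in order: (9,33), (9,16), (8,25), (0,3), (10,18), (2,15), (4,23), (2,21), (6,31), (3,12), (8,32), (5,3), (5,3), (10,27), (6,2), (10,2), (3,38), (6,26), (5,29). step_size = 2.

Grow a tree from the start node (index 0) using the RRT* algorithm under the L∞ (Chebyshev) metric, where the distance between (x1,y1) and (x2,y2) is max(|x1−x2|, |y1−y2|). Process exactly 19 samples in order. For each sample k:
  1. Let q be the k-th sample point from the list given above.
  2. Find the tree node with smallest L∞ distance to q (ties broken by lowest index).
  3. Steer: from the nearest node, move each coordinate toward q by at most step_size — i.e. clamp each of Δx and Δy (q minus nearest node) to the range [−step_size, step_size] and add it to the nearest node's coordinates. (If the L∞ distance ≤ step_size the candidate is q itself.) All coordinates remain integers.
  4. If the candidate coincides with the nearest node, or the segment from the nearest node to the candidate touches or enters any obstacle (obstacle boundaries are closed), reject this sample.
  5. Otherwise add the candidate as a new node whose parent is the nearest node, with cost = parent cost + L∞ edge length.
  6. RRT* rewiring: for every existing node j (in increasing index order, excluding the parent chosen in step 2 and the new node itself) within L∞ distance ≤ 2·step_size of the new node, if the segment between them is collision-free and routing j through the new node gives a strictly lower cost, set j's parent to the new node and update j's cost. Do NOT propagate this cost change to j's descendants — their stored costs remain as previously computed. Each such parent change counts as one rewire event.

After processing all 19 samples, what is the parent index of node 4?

1. q=(9,33) nearest=0 d=33 new=(4,2) → add node 1 parent=0 cost=2
2. q=(9,16) nearest=1 d=14 new=(6,4) → blocked by [6,8]×[0,5], reject
3. q=(8,25) nearest=1 d=23 new=(6,4) → blocked by [6,8]×[0,5], reject
4. q=(0,3) nearest=0 d=3 new=(0,2) → add node 2 parent=0 cost=2
5. q=(10,18) nearest=1 d=16 new=(6,4) → blocked by [6,8]×[0,5], reject
6. q=(2,15) nearest=1 d=13 new=(2,4) → add node 3 parent=1 cost=4
7. q=(4,23) nearest=3 d=19 new=(4,6) → blocked by [2,4]×[5,9], reject
8. q=(2,21) nearest=3 d=17 new=(2,6) → blocked by [2,4]×[5,9], reject
9. q=(6,31) nearest=3 d=27 new=(4,6) → blocked by [2,4]×[5,9], reject
10. q=(3,12) nearest=3 d=8 new=(3,6) → blocked by [2,4]×[5,9], reject
11. q=(8,32) nearest=3 d=28 new=(4,6) → blocked by [2,4]×[5,9], reject
12. q=(5,3) nearest=1 d=1 new=(5,3) → add node 4 parent=1 cost=3
13. q=(5,3) nearest=4 d=0 → coincident, reject
14. q=(10,27) nearest=3 d=23 new=(4,6) → blocked by [2,4]×[5,9], reject
15. q=(6,2) nearest=4 d=1 new=(6,2) → blocked by [6,8]×[0,5], reject
16. q=(10,2) nearest=4 d=5 new=(7,2) → blocked by [6,8]×[0,5], reject
17. q=(3,38) nearest=3 d=34 new=(3,6) → blocked by [2,4]×[5,9], reject
18. q=(6,26) nearest=3 d=22 new=(4,6) → blocked by [2,4]×[5,9], reject
19. q=(5,29) nearest=3 d=25 new=(4,6) → blocked by [2,4]×[5,9], reject

Parent of node 4: 1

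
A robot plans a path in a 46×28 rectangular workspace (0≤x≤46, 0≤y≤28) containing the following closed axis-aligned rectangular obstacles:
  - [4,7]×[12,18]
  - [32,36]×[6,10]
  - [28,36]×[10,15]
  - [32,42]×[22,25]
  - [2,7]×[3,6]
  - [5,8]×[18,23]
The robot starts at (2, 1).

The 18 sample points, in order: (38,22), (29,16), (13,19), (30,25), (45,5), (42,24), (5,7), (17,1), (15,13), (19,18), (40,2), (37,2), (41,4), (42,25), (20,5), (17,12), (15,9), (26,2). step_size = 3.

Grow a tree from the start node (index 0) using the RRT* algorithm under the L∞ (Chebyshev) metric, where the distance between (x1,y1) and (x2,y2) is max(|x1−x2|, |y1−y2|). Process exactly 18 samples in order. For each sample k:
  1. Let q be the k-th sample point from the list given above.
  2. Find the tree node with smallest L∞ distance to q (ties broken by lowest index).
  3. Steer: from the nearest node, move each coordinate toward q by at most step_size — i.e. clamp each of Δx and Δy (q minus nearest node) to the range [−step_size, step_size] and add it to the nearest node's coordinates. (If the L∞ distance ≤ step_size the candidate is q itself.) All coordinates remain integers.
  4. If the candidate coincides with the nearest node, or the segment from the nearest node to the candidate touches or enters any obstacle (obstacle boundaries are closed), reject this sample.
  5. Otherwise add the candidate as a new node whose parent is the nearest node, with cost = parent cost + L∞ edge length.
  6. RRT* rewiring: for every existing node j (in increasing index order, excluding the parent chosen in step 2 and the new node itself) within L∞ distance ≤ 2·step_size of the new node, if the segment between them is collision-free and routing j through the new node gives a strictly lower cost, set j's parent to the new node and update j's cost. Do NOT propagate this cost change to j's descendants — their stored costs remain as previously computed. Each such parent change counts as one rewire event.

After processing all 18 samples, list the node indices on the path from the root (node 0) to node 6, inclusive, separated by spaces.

Path: 0 1 2 3 4 5 6

1. q=(38,22) nearest=0 d=36 new=(5,4) → blocked by [2,7]×[3,6], reject
2. q=(29,16) nearest=0 d=27 new=(5,4) → blocked by [2,7]×[3,6], reject
3. q=(13,19) nearest=0 d=18 new=(5,4) → blocked by [2,7]×[3,6], reject
4. q=(30,25) nearest=0 d=28 new=(5,4) → blocked by [2,7]×[3,6], reject
5. q=(45,5) nearest=0 d=43 new=(5,4) → blocked by [2,7]×[3,6], reject
6. q=(42,24) nearest=0 d=40 new=(5,4) → blocked by [2,7]×[3,6], reject
7. q=(5,7) nearest=0 d=6 new=(5,4) → blocked by [2,7]×[3,6], reject
8. q=(17,1) nearest=0 d=15 new=(5,1) → add node 1 parent=0 cost=3
9. q=(15,13) nearest=1 d=12 new=(8,4) → blocked by [2,7]×[3,6], reject
10. q=(19,18) nearest=0 d=17 new=(5,4) → blocked by [2,7]×[3,6], reject
11. q=(40,2) nearest=1 d=35 new=(8,2) → add node 2 parent=1 cost=6
12. q=(37,2) nearest=2 d=29 new=(11,2) → add node 3 parent=2 cost=9
13. q=(41,4) nearest=3 d=30 new=(14,4) → add node 4 parent=3 cost=12
14. q=(42,25) nearest=4 d=28 new=(17,7) → add node 5 parent=4 cost=15
15. q=(20,5) nearest=5 d=3 new=(20,5) → add node 6 parent=5 cost=18
16. q=(17,12) nearest=5 d=5 new=(17,10) → add node 7 parent=5 cost=18
17. q=(15,9) nearest=5 d=2 new=(15,9) → add node 8 parent=5 cost=17
18. q=(26,2) nearest=6 d=6 new=(23,2) → add node 9 parent=6 cost=21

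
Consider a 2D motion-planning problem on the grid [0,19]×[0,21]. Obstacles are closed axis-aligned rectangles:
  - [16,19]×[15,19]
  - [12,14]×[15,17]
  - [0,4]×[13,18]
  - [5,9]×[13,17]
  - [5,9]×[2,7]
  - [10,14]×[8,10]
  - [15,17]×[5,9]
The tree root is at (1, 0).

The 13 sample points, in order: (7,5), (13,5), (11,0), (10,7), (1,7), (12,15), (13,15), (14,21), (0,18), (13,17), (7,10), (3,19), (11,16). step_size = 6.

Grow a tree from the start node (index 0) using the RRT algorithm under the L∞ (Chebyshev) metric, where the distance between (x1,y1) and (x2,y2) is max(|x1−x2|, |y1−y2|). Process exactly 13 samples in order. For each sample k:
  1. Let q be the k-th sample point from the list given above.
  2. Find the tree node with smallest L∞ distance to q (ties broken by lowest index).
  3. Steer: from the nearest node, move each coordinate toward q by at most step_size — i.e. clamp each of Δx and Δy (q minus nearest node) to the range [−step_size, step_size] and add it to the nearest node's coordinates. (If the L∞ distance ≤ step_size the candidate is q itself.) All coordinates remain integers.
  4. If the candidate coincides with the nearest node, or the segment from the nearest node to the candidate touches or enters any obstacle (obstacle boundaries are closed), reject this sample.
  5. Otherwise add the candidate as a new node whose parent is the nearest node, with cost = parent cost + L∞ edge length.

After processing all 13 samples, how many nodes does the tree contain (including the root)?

Node count: 5

1. q=(7,5) nearest=0 d=6 new=(7,5) → blocked by [5,9]×[2,7], reject
2. q=(13,5) nearest=0 d=12 new=(7,5) → blocked by [5,9]×[2,7], reject
3. q=(11,0) nearest=0 d=10 new=(7,0) → add node 1 parent=0 cost=6
4. q=(10,7) nearest=1 d=7 new=(10,6) → blocked by [5,9]×[2,7], reject
5. q=(1,7) nearest=0 d=7 new=(1,6) → add node 2 parent=0 cost=6
6. q=(12,15) nearest=2 d=11 new=(7,12) → add node 3 parent=2 cost=12
7. q=(13,15) nearest=3 d=6 new=(13,15) → blocked by [12,14]×[15,17], reject
8. q=(14,21) nearest=3 d=9 new=(13,18) → blocked by [12,14]×[15,17], reject
9. q=(0,18) nearest=3 d=7 new=(1,18) → blocked by [0,4]×[13,18], reject
10. q=(13,17) nearest=3 d=6 new=(13,17) → blocked by [12,14]×[15,17], reject
11. q=(7,10) nearest=3 d=2 new=(7,10) → add node 4 parent=3 cost=14
12. q=(3,19) nearest=3 d=7 new=(3,18) → blocked by [0,4]×[13,18], reject
13. q=(11,16) nearest=3 d=4 new=(11,16) → blocked by [5,9]×[13,17], reject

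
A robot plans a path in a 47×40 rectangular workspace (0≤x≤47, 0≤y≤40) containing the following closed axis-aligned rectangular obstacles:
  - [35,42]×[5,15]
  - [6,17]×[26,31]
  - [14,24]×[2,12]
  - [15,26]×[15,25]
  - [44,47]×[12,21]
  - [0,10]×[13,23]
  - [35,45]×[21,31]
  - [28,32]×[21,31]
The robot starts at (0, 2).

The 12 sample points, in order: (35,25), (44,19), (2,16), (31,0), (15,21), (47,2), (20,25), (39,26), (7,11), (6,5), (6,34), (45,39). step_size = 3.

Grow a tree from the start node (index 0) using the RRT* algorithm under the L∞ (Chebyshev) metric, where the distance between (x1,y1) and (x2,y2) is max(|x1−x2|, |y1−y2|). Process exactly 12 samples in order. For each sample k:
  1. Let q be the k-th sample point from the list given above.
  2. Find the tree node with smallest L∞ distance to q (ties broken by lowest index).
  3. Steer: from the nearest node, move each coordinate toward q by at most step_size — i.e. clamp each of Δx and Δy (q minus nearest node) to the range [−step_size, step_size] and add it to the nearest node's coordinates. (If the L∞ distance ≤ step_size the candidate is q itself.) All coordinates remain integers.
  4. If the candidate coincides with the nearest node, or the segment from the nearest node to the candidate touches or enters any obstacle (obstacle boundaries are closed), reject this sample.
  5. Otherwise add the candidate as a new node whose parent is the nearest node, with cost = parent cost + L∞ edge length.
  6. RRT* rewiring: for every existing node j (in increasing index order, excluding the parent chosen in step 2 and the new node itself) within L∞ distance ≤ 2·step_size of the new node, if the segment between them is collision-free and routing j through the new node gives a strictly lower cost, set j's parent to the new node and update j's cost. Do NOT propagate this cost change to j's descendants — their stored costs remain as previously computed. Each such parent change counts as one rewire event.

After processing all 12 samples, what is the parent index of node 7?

1. q=(35,25) nearest=0 d=35 new=(3,5) → add node 1 parent=0 cost=3
2. q=(44,19) nearest=1 d=41 new=(6,8) → add node 2 parent=1 cost=6
3. q=(2,16) nearest=2 d=8 new=(3,11) → add node 3 parent=2 cost=9
4. q=(31,0) nearest=2 d=25 new=(9,5) → add node 4 parent=2 cost=9
5. q=(15,21) nearest=3 d=12 new=(6,14) → blocked by [0,10]×[13,23], reject
6. q=(47,2) nearest=4 d=38 new=(12,2) → add node 5 parent=4 cost=12
7. q=(20,25) nearest=2 d=17 new=(9,11) → add node 6 parent=2 cost=9
8. q=(39,26) nearest=5 d=27 new=(15,5) → blocked by [14,24]×[2,12], reject
9. q=(7,11) nearest=6 d=2 new=(7,11) → add node 7 parent=6 cost=11
10. q=(6,5) nearest=1 d=3 new=(6,5) → add node 8 parent=1 cost=6
11. q=(6,34) nearest=3 d=23 new=(6,14) → blocked by [0,10]×[13,23], reject
12. q=(45,39) nearest=4 d=36 new=(12,8) → add node 9 parent=4 cost=12

Parent of node 7: 6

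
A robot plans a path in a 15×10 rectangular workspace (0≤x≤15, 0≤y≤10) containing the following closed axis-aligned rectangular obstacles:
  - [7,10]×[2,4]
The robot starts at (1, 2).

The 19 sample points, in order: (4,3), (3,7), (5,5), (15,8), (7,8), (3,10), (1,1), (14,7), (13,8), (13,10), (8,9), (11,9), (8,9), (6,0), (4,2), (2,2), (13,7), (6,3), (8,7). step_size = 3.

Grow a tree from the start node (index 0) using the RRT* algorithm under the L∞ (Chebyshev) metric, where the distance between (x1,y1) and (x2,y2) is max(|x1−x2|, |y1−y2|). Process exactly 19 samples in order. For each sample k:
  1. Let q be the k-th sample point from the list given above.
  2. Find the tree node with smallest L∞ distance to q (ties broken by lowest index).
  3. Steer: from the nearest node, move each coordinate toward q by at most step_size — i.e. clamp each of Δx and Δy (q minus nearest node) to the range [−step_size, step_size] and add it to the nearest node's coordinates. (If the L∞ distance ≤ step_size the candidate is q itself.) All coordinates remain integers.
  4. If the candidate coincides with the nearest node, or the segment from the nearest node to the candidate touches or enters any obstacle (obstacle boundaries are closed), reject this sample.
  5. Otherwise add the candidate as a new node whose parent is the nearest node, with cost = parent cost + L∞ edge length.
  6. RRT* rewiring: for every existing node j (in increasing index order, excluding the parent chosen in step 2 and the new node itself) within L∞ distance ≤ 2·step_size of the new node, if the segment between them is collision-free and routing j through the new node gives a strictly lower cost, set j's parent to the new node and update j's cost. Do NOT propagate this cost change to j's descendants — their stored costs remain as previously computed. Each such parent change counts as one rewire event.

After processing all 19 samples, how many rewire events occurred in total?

1. q=(4,3) nearest=0 d=3 new=(4,3) → add node 1 parent=0 cost=3
2. q=(3,7) nearest=1 d=4 new=(3,6) → add node 2 parent=1 cost=6
3. q=(5,5) nearest=1 d=2 new=(5,5) → add node 3 parent=1 cost=5
4. q=(15,8) nearest=3 d=10 new=(8,8) → add node 4 parent=3 cost=8
5. q=(7,8) nearest=4 d=1 new=(7,8) → add node 5 parent=4 cost=9
6. q=(3,10) nearest=2 d=4 new=(3,9) → add node 6 parent=2 cost=9
7. q=(1,1) nearest=0 d=1 new=(1,1) → add node 7 parent=0 cost=1
8. q=(14,7) nearest=4 d=6 new=(11,7) → add node 8 parent=4 cost=11
9. q=(13,8) nearest=8 d=2 new=(13,8) → add node 9 parent=8 cost=13
10. q=(13,10) nearest=9 d=2 new=(13,10) → add node 10 parent=9 cost=15
11. q=(8,9) nearest=4 d=1 new=(8,9) → add node 11 parent=4 cost=9; rewire 10→11 (14<15)
12. q=(11,9) nearest=8 d=2 new=(11,9) → add node 12 parent=8 cost=13
13. q=(8,9) nearest=11 d=0 → coincident, reject
14. q=(6,0) nearest=1 d=3 new=(6,0) → add node 13 parent=1 cost=6
15. q=(4,2) nearest=1 d=1 new=(4,2) → add node 14 parent=1 cost=4
16. q=(2,2) nearest=0 d=1 new=(2,2) → add node 15 parent=0 cost=1; rewire 2→15 (5<6); rewire 3→15 (4<5); rewire 4→15 (7<8); rewire 5→15 (7<9); rewire 13→15 (5<6); rewire 14→15 (3<4)
17. q=(13,7) nearest=9 d=1 new=(13,7) → add node 16 parent=9 cost=14
18. q=(6,3) nearest=1 d=2 new=(6,3) → add node 17 parent=1 cost=5; rewire 12→17 (11<13)
19. q=(8,7) nearest=4 d=1 new=(8,7) → add node 18 parent=4 cost=8; rewire 10→18 (13<14); rewire 16→18 (13<14)

Rewire events: 10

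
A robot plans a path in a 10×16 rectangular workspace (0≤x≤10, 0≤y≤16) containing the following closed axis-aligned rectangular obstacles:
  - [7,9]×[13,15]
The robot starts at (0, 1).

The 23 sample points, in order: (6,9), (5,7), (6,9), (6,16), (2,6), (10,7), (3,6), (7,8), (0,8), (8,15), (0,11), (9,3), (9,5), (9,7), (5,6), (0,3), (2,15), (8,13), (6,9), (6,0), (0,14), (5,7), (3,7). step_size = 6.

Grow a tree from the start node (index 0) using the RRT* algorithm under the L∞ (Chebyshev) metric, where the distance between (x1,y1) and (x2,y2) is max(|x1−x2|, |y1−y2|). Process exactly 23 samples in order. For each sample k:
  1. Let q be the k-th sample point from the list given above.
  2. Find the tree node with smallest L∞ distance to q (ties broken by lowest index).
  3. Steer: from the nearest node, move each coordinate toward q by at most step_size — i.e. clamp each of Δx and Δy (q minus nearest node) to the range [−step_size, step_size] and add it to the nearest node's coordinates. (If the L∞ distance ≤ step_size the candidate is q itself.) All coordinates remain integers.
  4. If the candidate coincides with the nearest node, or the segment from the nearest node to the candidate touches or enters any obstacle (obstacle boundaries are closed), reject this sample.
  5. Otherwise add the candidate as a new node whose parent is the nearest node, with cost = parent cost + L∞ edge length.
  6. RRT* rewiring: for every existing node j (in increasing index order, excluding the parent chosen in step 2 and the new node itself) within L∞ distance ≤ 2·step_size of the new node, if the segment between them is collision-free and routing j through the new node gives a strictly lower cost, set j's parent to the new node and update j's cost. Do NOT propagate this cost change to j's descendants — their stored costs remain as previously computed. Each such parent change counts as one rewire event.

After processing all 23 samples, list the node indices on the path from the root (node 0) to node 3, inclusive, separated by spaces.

Path: 0 1 3

1. q=(6,9) nearest=0 d=8 new=(6,7) → add node 1 parent=0 cost=6
2. q=(5,7) nearest=1 d=1 new=(5,7) → add node 2 parent=1 cost=7
3. q=(6,9) nearest=1 d=2 new=(6,9) → add node 3 parent=1 cost=8
4. q=(6,16) nearest=3 d=7 new=(6,15) → add node 4 parent=3 cost=14
5. q=(2,6) nearest=2 d=3 new=(2,6) → add node 5 parent=2 cost=10
6. q=(10,7) nearest=1 d=4 new=(10,7) → add node 6 parent=1 cost=10
7. q=(3,6) nearest=5 d=1 new=(3,6) → add node 7 parent=5 cost=11
8. q=(7,8) nearest=1 d=1 new=(7,8) → add node 8 parent=1 cost=7
9. q=(0,8) nearest=5 d=2 new=(0,8) → add node 9 parent=5 cost=12
10. q=(8,15) nearest=4 d=2 new=(8,15) → blocked by [7,9]×[13,15], reject
11. q=(0,11) nearest=9 d=3 new=(0,11) → add node 10 parent=9 cost=15
12. q=(9,3) nearest=1 d=4 new=(9,3) → add node 11 parent=1 cost=10
13. q=(9,5) nearest=6 d=2 new=(9,5) → add node 12 parent=6 cost=12
14. q=(9,7) nearest=6 d=1 new=(9,7) → add node 13 parent=6 cost=11
15. q=(5,6) nearest=1 d=1 new=(5,6) → add node 14 parent=1 cost=7; rewire 7→14 (9<11); rewire 10→14 (12<15); rewire 12→14 (11<12)
16. q=(0,3) nearest=0 d=2 new=(0,3) → add node 15 parent=0 cost=2; rewire 5→15 (5<10); rewire 7→15 (5<9); rewire 9→15 (7<12); rewire 10→15 (10<12)
17. q=(2,15) nearest=4 d=4 new=(2,15) → add node 16 parent=4 cost=18
18. q=(8,13) nearest=4 d=2 new=(8,13) → blocked by [7,9]×[13,15], reject
19. q=(6,9) nearest=3 d=0 → coincident, reject
20. q=(6,0) nearest=11 d=3 new=(6,0) → add node 17 parent=11 cost=13
21. q=(0,14) nearest=16 d=2 new=(0,14) → add node 18 parent=16 cost=20
22. q=(5,7) nearest=2 d=0 → coincident, reject
23. q=(3,7) nearest=5 d=1 new=(3,7) → add node 19 parent=5 cost=6; rewire 16→19 (14<18); rewire 18→19 (13<20)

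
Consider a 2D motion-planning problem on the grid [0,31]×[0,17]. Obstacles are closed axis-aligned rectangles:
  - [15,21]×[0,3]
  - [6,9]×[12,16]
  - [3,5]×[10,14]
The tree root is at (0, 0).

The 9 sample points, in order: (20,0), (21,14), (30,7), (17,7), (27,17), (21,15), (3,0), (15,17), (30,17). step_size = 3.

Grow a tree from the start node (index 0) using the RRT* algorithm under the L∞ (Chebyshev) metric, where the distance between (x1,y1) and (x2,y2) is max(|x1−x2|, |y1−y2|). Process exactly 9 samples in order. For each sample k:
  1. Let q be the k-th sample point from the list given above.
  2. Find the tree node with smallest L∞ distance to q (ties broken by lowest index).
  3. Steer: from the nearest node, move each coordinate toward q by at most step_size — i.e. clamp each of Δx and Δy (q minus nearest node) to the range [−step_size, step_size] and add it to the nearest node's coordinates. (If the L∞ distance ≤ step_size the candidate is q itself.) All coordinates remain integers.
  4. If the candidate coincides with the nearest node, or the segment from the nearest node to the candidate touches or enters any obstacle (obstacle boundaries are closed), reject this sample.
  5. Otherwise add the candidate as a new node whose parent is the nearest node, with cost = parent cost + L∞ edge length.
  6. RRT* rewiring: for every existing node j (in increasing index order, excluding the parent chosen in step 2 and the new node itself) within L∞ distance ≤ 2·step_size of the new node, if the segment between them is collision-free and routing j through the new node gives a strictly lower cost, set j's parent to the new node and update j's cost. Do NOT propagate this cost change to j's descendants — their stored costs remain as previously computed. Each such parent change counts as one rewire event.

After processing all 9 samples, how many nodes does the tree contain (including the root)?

Node count: 9

1. q=(20,0) nearest=0 d=20 new=(3,0) → add node 1 parent=0 cost=3
2. q=(21,14) nearest=1 d=18 new=(6,3) → add node 2 parent=1 cost=6
3. q=(30,7) nearest=2 d=24 new=(9,6) → add node 3 parent=2 cost=9
4. q=(17,7) nearest=3 d=8 new=(12,7) → add node 4 parent=3 cost=12
5. q=(27,17) nearest=4 d=15 new=(15,10) → add node 5 parent=4 cost=15
6. q=(21,15) nearest=5 d=6 new=(18,13) → add node 6 parent=5 cost=18
7. q=(3,0) nearest=1 d=0 → coincident, reject
8. q=(15,17) nearest=6 d=4 new=(15,16) → add node 7 parent=6 cost=21
9. q=(30,17) nearest=6 d=12 new=(21,16) → add node 8 parent=6 cost=21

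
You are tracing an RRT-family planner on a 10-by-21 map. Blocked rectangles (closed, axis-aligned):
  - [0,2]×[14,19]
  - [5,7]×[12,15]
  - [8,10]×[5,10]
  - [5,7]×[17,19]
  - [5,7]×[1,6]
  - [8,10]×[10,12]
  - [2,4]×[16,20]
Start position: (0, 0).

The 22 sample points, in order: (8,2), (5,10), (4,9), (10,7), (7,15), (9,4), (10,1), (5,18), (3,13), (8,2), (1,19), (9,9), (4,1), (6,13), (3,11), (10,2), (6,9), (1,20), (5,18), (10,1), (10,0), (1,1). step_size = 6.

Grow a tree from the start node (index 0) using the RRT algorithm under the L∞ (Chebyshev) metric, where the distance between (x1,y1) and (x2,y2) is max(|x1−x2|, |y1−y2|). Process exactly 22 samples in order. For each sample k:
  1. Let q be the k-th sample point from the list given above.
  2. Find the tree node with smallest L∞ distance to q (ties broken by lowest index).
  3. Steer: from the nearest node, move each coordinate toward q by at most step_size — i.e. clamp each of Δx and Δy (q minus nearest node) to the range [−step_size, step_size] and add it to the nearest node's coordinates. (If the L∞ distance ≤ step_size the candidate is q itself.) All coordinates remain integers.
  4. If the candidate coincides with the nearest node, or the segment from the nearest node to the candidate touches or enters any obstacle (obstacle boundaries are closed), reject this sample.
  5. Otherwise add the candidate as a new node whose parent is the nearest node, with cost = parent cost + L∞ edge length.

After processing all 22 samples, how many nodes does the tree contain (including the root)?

Node count: 7

1. q=(8,2) nearest=0 d=8 new=(6,2) → blocked by [5,7]×[1,6], reject
2. q=(5,10) nearest=0 d=10 new=(5,6) → blocked by [5,7]×[1,6], reject
3. q=(4,9) nearest=0 d=9 new=(4,6) → add node 1 parent=0 cost=6
4. q=(10,7) nearest=1 d=6 new=(10,7) → blocked by [8,10]×[5,10], reject
5. q=(7,15) nearest=1 d=9 new=(7,12) → blocked by [5,7]×[12,15], reject
6. q=(9,4) nearest=1 d=5 new=(9,4) → blocked by [5,7]×[1,6], reject
7. q=(10,1) nearest=1 d=6 new=(10,1) → blocked by [5,7]×[1,6], reject
8. q=(5,18) nearest=1 d=12 new=(5,12) → blocked by [5,7]×[12,15], reject
9. q=(3,13) nearest=1 d=7 new=(3,12) → add node 2 parent=1 cost=12
10. q=(8,2) nearest=1 d=4 new=(8,2) → blocked by [5,7]×[1,6], reject
11. q=(1,19) nearest=2 d=7 new=(1,18) → blocked by [0,2]×[14,19], reject
12. q=(9,9) nearest=1 d=5 new=(9,9) → blocked by [8,10]×[5,10], reject
13. q=(4,1) nearest=0 d=4 new=(4,1) → add node 3 parent=0 cost=4
14. q=(6,13) nearest=2 d=3 new=(6,13) → blocked by [5,7]×[12,15], reject
15. q=(3,11) nearest=2 d=1 new=(3,11) → add node 4 parent=2 cost=13
16. q=(10,2) nearest=1 d=6 new=(10,2) → blocked by [5,7]×[1,6], reject
17. q=(6,9) nearest=1 d=3 new=(6,9) → add node 5 parent=1 cost=9
18. q=(1,20) nearest=2 d=8 new=(1,18) → blocked by [0,2]×[14,19], reject
19. q=(5,18) nearest=2 d=6 new=(5,18) → blocked by [5,7]×[17,19], reject
20. q=(10,1) nearest=1 d=6 new=(10,1) → blocked by [5,7]×[1,6], reject
21. q=(10,0) nearest=1 d=6 new=(10,0) → blocked by [5,7]×[1,6], reject
22. q=(1,1) nearest=0 d=1 new=(1,1) → add node 6 parent=0 cost=1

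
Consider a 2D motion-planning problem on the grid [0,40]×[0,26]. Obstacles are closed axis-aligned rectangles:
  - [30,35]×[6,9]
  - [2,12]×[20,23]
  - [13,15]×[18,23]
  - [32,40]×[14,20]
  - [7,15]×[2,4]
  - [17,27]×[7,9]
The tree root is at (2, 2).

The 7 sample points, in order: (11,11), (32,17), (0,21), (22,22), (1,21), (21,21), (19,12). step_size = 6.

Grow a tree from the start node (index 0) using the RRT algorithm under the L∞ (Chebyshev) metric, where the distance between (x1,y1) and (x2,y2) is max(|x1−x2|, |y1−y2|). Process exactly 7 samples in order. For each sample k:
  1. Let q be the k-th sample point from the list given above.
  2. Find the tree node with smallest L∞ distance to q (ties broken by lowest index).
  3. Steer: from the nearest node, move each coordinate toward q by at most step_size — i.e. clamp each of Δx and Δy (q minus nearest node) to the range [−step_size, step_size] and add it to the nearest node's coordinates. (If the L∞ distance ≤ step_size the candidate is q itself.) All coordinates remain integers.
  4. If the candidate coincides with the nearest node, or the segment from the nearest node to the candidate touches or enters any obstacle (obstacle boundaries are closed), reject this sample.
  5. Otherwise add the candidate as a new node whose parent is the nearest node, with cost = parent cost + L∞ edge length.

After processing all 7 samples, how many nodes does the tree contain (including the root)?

Node count: 8

1. q=(11,11) nearest=0 d=9 new=(8,8) → add node 1 parent=0 cost=6
2. q=(32,17) nearest=1 d=24 new=(14,14) → add node 2 parent=1 cost=12
3. q=(0,21) nearest=1 d=13 new=(2,14) → add node 3 parent=1 cost=12
4. q=(22,22) nearest=2 d=8 new=(20,20) → add node 4 parent=2 cost=18
5. q=(1,21) nearest=3 d=7 new=(1,20) → add node 5 parent=3 cost=18
6. q=(21,21) nearest=4 d=1 new=(21,21) → add node 6 parent=4 cost=19
7. q=(19,12) nearest=2 d=5 new=(19,12) → add node 7 parent=2 cost=17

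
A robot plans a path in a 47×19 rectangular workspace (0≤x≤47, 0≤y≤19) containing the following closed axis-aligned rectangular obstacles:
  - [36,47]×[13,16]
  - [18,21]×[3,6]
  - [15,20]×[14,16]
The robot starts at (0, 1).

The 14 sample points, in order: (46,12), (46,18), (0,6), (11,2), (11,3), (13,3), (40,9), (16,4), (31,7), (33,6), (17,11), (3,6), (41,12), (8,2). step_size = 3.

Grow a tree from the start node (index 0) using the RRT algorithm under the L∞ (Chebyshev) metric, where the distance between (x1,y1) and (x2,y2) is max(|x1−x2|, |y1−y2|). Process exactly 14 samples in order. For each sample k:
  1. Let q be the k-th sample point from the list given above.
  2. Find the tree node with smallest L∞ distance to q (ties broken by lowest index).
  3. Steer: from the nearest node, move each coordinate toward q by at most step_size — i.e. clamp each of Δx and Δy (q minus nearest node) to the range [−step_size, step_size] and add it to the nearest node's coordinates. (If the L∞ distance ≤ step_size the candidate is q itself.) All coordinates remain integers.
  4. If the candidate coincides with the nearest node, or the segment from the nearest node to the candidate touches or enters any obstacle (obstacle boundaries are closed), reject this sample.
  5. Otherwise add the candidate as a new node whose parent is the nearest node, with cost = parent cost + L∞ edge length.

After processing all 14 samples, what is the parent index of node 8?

Parent of node 8: 7

1. q=(46,12) nearest=0 d=46 new=(3,4) → add node 1 parent=0 cost=3
2. q=(46,18) nearest=1 d=43 new=(6,7) → add node 2 parent=1 cost=6
3. q=(0,6) nearest=1 d=3 new=(0,6) → add node 3 parent=1 cost=6
4. q=(11,2) nearest=2 d=5 new=(9,4) → add node 4 parent=2 cost=9
5. q=(11,3) nearest=4 d=2 new=(11,3) → add node 5 parent=4 cost=11
6. q=(13,3) nearest=5 d=2 new=(13,3) → add node 6 parent=5 cost=13
7. q=(40,9) nearest=6 d=27 new=(16,6) → add node 7 parent=6 cost=16
8. q=(16,4) nearest=7 d=2 new=(16,4) → add node 8 parent=7 cost=18
9. q=(31,7) nearest=7 d=15 new=(19,7) → add node 9 parent=7 cost=19
10. q=(33,6) nearest=9 d=14 new=(22,6) → add node 10 parent=9 cost=22
11. q=(17,11) nearest=9 d=4 new=(17,10) → add node 11 parent=9 cost=22
12. q=(3,6) nearest=1 d=2 new=(3,6) → add node 12 parent=1 cost=5
13. q=(41,12) nearest=10 d=19 new=(25,9) → add node 13 parent=10 cost=25
14. q=(8,2) nearest=4 d=2 new=(8,2) → add node 14 parent=4 cost=11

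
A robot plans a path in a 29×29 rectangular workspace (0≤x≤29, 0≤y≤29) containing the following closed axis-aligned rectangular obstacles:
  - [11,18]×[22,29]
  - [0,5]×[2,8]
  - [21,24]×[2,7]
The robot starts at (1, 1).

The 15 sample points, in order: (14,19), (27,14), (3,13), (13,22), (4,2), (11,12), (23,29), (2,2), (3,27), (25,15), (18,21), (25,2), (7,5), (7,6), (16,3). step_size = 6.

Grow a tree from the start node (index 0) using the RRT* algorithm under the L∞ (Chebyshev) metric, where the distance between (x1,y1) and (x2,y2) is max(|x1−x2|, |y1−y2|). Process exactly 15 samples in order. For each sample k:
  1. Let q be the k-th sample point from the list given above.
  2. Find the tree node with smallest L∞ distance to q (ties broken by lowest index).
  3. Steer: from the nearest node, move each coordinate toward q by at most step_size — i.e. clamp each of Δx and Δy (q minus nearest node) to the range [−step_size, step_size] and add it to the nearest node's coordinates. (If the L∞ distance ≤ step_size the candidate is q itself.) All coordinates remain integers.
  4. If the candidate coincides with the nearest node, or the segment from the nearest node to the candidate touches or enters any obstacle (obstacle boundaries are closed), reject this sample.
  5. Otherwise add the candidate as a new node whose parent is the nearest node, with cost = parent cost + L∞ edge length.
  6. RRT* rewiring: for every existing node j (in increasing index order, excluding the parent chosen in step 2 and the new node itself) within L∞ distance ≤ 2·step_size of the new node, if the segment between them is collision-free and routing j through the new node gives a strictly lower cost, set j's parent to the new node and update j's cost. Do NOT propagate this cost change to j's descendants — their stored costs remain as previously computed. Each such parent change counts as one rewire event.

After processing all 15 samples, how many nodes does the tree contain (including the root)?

1. q=(14,19) nearest=0 d=18 new=(7,7) → blocked by [0,5]×[2,8], reject
2. q=(27,14) nearest=0 d=26 new=(7,7) → blocked by [0,5]×[2,8], reject
3. q=(3,13) nearest=0 d=12 new=(3,7) → blocked by [0,5]×[2,8], reject
4. q=(13,22) nearest=0 d=21 new=(7,7) → blocked by [0,5]×[2,8], reject
5. q=(4,2) nearest=0 d=3 new=(4,2) → blocked by [0,5]×[2,8], reject
6. q=(11,12) nearest=0 d=11 new=(7,7) → blocked by [0,5]×[2,8], reject
7. q=(23,29) nearest=0 d=28 new=(7,7) → blocked by [0,5]×[2,8], reject
8. q=(2,2) nearest=0 d=1 new=(2,2) → blocked by [0,5]×[2,8], reject
9. q=(3,27) nearest=0 d=26 new=(3,7) → blocked by [0,5]×[2,8], reject
10. q=(25,15) nearest=0 d=24 new=(7,7) → blocked by [0,5]×[2,8], reject
11. q=(18,21) nearest=0 d=20 new=(7,7) → blocked by [0,5]×[2,8], reject
12. q=(25,2) nearest=0 d=24 new=(7,2) → add node 1 parent=0 cost=6
13. q=(7,5) nearest=1 d=3 new=(7,5) → add node 2 parent=1 cost=9
14. q=(7,6) nearest=2 d=1 new=(7,6) → add node 3 parent=2 cost=10
15. q=(16,3) nearest=1 d=9 new=(13,3) → add node 4 parent=1 cost=12

Node count: 5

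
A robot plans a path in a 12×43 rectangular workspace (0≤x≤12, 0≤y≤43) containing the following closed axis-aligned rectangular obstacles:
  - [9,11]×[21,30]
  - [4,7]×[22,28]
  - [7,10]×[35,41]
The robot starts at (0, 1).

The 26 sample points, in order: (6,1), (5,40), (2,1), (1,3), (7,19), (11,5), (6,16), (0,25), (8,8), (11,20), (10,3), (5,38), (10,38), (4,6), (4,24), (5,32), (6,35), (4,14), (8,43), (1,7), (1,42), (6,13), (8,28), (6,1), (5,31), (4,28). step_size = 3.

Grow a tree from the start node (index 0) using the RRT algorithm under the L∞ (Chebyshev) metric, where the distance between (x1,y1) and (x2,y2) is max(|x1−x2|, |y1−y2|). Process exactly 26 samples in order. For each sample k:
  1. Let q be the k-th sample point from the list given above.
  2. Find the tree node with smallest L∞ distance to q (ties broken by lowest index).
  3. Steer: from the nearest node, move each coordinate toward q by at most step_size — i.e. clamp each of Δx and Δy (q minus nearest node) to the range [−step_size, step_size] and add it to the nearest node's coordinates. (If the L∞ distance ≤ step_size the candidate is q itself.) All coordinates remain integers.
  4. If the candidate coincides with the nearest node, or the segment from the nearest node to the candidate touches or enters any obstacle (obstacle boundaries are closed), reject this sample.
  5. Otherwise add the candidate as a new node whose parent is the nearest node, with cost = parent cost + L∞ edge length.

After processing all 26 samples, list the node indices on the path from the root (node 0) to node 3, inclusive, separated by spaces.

1. q=(6,1) nearest=0 d=6 new=(3,1) → add node 1 parent=0 cost=3
2. q=(5,40) nearest=0 d=39 new=(3,4) → add node 2 parent=0 cost=3
3. q=(2,1) nearest=1 d=1 new=(2,1) → add node 3 parent=1 cost=4
4. q=(1,3) nearest=0 d=2 new=(1,3) → add node 4 parent=0 cost=2
5. q=(7,19) nearest=2 d=15 new=(6,7) → add node 5 parent=2 cost=6
6. q=(11,5) nearest=5 d=5 new=(9,5) → add node 6 parent=5 cost=9
7. q=(6,16) nearest=5 d=9 new=(6,10) → add node 7 parent=5 cost=9
8. q=(0,25) nearest=7 d=15 new=(3,13) → add node 8 parent=7 cost=12
9. q=(8,8) nearest=5 d=2 new=(8,8) → add node 9 parent=5 cost=8
10. q=(11,20) nearest=8 d=8 new=(6,16) → add node 10 parent=8 cost=15
11. q=(10,3) nearest=6 d=2 new=(10,3) → add node 11 parent=6 cost=11
12. q=(5,38) nearest=10 d=22 new=(5,19) → add node 12 parent=10 cost=18
13. q=(10,38) nearest=12 d=19 new=(8,22) → add node 13 parent=12 cost=21
14. q=(4,6) nearest=2 d=2 new=(4,6) → add node 14 parent=2 cost=5
15. q=(4,24) nearest=13 d=4 new=(5,24) → blocked by [4,7]×[22,28], reject
16. q=(5,32) nearest=13 d=10 new=(5,25) → blocked by [4,7]×[22,28], reject
17. q=(6,35) nearest=13 d=13 new=(6,25) → blocked by [4,7]×[22,28], reject
18. q=(4,14) nearest=8 d=1 new=(4,14) → add node 15 parent=8 cost=13
19. q=(8,43) nearest=13 d=21 new=(8,25) → add node 16 parent=13 cost=24
20. q=(1,7) nearest=2 d=3 new=(1,7) → add node 17 parent=2 cost=6
21. q=(1,42) nearest=16 d=17 new=(5,28) → blocked by [4,7]×[22,28], reject
22. q=(6,13) nearest=15 d=2 new=(6,13) → add node 18 parent=15 cost=15
23. q=(8,28) nearest=16 d=3 new=(8,28) → add node 19 parent=16 cost=27
24. q=(6,1) nearest=1 d=3 new=(6,1) → add node 20 parent=1 cost=6
25. q=(5,31) nearest=19 d=3 new=(5,31) → add node 21 parent=19 cost=30
26. q=(4,28) nearest=21 d=3 new=(4,28) → blocked by [4,7]×[22,28], reject

Path: 0 1 3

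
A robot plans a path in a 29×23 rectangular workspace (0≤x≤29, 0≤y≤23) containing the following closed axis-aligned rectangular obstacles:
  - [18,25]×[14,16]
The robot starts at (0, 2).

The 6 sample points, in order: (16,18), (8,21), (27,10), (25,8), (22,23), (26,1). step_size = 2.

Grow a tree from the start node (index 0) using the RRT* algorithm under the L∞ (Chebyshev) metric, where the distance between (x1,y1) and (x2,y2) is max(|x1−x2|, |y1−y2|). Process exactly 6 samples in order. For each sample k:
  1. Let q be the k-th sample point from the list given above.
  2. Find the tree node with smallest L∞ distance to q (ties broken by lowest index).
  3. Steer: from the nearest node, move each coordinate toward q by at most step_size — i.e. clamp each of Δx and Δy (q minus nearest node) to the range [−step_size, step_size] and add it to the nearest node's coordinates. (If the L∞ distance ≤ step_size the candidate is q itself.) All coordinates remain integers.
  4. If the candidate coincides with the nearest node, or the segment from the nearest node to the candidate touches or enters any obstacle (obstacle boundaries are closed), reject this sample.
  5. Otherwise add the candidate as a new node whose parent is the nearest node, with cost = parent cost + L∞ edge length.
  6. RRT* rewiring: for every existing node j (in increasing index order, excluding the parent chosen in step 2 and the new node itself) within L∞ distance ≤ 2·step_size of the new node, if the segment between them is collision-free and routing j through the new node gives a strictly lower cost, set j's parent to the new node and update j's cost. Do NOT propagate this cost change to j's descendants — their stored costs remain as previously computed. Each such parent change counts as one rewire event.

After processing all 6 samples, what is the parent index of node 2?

1. q=(16,18) nearest=0 d=16 new=(2,4) → add node 1 parent=0 cost=2
2. q=(8,21) nearest=1 d=17 new=(4,6) → add node 2 parent=1 cost=4
3. q=(27,10) nearest=2 d=23 new=(6,8) → add node 3 parent=2 cost=6
4. q=(25,8) nearest=3 d=19 new=(8,8) → add node 4 parent=3 cost=8
5. q=(22,23) nearest=4 d=15 new=(10,10) → add node 5 parent=4 cost=10
6. q=(26,1) nearest=5 d=16 new=(12,8) → add node 6 parent=5 cost=12

Parent of node 2: 1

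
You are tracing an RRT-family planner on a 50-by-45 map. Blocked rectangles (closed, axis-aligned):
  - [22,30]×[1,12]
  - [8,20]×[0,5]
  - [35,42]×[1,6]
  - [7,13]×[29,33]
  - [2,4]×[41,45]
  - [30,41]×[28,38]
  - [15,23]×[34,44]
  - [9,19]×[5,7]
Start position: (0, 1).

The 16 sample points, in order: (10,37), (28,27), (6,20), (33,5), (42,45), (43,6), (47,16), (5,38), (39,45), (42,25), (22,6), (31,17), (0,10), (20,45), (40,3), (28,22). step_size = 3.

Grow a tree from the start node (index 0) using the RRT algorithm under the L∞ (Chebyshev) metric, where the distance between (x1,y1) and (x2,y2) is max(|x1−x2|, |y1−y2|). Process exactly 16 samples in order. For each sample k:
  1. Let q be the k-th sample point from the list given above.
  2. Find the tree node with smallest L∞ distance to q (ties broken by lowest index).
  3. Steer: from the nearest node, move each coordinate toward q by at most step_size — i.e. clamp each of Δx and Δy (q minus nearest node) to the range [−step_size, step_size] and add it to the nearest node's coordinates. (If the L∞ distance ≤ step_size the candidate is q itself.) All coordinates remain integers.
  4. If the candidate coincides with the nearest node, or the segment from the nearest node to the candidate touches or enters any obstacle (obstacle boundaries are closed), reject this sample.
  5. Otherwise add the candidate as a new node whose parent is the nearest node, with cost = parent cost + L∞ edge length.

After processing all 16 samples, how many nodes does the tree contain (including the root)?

Node count: 16

1. q=(10,37) nearest=0 d=36 new=(3,4) → add node 1 parent=0 cost=3
2. q=(28,27) nearest=1 d=25 new=(6,7) → add node 2 parent=1 cost=6
3. q=(6,20) nearest=2 d=13 new=(6,10) → add node 3 parent=2 cost=9
4. q=(33,5) nearest=2 d=27 new=(9,5) → blocked by [8,20]×[0,5], reject
5. q=(42,45) nearest=3 d=36 new=(9,13) → add node 4 parent=3 cost=12
6. q=(43,6) nearest=4 d=34 new=(12,10) → add node 5 parent=4 cost=15
7. q=(47,16) nearest=5 d=35 new=(15,13) → add node 6 parent=5 cost=18
8. q=(5,38) nearest=4 d=25 new=(6,16) → add node 7 parent=4 cost=15
9. q=(39,45) nearest=4 d=32 new=(12,16) → add node 8 parent=4 cost=15
10. q=(42,25) nearest=6 d=27 new=(18,16) → add node 9 parent=6 cost=21
11. q=(22,6) nearest=6 d=7 new=(18,10) → add node 10 parent=6 cost=21
12. q=(31,17) nearest=9 d=13 new=(21,17) → add node 11 parent=9 cost=24
13. q=(0,10) nearest=1 d=6 new=(0,7) → add node 12 parent=1 cost=6
14. q=(20,45) nearest=11 d=28 new=(20,20) → add node 13 parent=11 cost=27
15. q=(40,3) nearest=11 d=19 new=(24,14) → add node 14 parent=11 cost=27
16. q=(28,22) nearest=11 d=7 new=(24,20) → add node 15 parent=11 cost=27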